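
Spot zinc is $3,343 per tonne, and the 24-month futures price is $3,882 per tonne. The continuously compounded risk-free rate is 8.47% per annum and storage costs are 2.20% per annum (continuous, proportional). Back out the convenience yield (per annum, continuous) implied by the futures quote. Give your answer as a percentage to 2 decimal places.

F = S·e^((r+u−y)T) ⇒ (r+u−y) = ln(F/S)/T
ln(3882/3343) = 0.149482; /T ⇒ 0.074741
y = r + u − ln(F/S)/T = 0.0847 + 0.0220 − 0.074741 = 0.031959
y = 3.20%

3.20%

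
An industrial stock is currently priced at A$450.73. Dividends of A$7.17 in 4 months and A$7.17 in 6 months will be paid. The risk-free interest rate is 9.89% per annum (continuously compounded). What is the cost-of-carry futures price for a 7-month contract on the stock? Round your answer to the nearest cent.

PV(dividends) I = 7.17·e^(−0.0989·4/12) + 7.17·e^(−0.0989·6/12)
I = 6.9375 + 6.8241 = 13.7616
F = (S − I)·e^(rT) = (450.73 − 13.7616) · e^(0.0989·7/12)
= 436.9684 · e^0.057692 = 436.9684 × 1.059389 = A$462.92

A$462.92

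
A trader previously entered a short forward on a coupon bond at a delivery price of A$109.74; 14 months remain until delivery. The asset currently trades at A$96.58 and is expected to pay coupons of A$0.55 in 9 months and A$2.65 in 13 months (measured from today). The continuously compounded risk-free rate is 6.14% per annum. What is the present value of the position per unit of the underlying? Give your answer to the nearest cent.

PV(remaining coupons) I = 0.55·e^(−0.0614·9/12) + 2.65·e^(−0.0614·13/12) = 3.0047
Current forward F = (S − I)·e^(rT) = (96.58 − 3.0047)·e^(0.0614·14/12) = 93.5753 × 1.074261 = 100.5243
Value (long) = (F − K)·e^(−rT) = (100.5243 − 109.74) × 0.930872 = -8.5786
Short position value = −(long value) = A$8.58

A$8.58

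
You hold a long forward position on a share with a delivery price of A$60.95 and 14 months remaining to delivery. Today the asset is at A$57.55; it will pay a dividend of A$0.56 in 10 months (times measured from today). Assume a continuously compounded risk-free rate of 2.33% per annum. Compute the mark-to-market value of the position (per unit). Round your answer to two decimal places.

-A$2.31

PV(remaining dividends) I = 0.56·e^(−0.0233·10/12) = 0.5492
Current forward F = (S − I)·e^(rT) = (57.55 − 0.5492)·e^(0.0233·14/12) = 57.0008 × 1.027556 = 58.5715
Value (long) = (F − K)·e^(−rT) = (58.5715 − 60.95) × 0.973183 = -2.3147
Value = -A$2.31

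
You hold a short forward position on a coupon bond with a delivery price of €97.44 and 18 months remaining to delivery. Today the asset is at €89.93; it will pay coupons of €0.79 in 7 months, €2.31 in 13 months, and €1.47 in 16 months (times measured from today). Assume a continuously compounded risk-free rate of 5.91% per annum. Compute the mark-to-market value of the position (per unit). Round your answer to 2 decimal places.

€3.53

PV(remaining coupons) I = 0.79·e^(−0.0591·7/12) + 2.31·e^(−0.0591·13/12) + 1.47·e^(−0.0591·16/12) = 4.2886
Current forward F = (S − I)·e^(rT) = (89.93 − 4.2886)·e^(0.0591·18/12) = 85.6414 × 1.092698 = 93.5802
Value (long) = (F − K)·e^(−rT) = (93.5802 − 97.44) × 0.915166 = -3.5324
Short position value = −(long value) = €3.53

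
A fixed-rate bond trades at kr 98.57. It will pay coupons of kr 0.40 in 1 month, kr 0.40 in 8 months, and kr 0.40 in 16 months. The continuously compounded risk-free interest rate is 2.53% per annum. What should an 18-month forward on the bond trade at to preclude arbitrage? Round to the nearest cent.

kr 101.16

PV(coupons) I = 0.40·e^(−0.0253·1/12) + 0.40·e^(−0.0253·8/12) + 0.40·e^(−0.0253·16/12)
I = 0.3992 + 0.3933 + 0.3867 = 1.1792
F = (S − I)·e^(rT) = (98.57 − 1.1792) · e^(0.0253·18/12)
= 97.3908 · e^0.037950 = 97.3908 × 1.038679 = kr 101.16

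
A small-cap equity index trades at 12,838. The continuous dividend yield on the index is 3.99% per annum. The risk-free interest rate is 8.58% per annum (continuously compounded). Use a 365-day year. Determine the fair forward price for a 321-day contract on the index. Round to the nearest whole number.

13,367

F = S·e^((r − q)T) = 12838 · e^((0.0858 − 0.0399) × 321/365)
= 12838 · e^0.040367 = 12838 × 1.041193
F = 13,367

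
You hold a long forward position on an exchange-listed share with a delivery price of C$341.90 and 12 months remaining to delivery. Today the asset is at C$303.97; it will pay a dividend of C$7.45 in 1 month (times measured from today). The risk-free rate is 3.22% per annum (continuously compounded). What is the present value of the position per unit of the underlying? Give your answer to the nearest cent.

PV(remaining dividends) I = 7.45·e^(−0.0322·1/12) = 7.4300
Current forward F = (S − I)·e^(rT) = (303.97 − 7.4300)·e^(0.0322·12/12) = 296.5400 × 1.032724 = 306.2440
Value (long) = (F − K)·e^(−rT) = (306.2440 − 341.90) × 0.968313 = -34.5262
Value = -C$34.53

-C$34.53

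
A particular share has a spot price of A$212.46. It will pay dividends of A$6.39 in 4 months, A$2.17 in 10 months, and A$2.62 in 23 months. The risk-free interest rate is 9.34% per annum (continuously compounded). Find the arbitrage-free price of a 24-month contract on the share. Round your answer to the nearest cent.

A$243.57

PV(dividends) I = 6.39·e^(−0.0934·4/12) + 2.17·e^(−0.0934·10/12) + 2.62·e^(−0.0934·23/12)
I = 6.1941 + 2.0075 + 2.1906 = 10.3922
F = (S − I)·e^(rT) = (212.46 − 10.3922) · e^(0.0934·24/12)
= 202.0678 · e^0.186800 = 202.0678 × 1.205386 = A$243.57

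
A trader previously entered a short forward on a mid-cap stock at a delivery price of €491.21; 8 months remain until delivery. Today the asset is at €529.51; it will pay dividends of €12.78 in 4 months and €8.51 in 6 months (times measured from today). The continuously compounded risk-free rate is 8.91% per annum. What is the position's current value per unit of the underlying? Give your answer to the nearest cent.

PV(remaining dividends) I = 12.78·e^(−0.0891·4/12) + 8.51·e^(−0.0891·6/12) = 20.5452
Current forward F = (S − I)·e^(rT) = (529.51 − 20.5452)·e^(0.0891·8/12) = 508.9648 × 1.061200 = 540.1134
Value (long) = (F − K)·e^(−rT) = (540.1134 − 491.21) × 0.942330 = 46.0831
Short position value = −(long value) = -€46.08

-€46.08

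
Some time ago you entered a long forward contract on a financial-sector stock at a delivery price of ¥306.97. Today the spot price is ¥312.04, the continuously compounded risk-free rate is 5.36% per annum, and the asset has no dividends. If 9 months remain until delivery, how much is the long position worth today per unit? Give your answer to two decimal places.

¥17.17

Current fair forward for the remaining 9 months: F = S·e^(r·T), r = 0.0536
F = 312.04 · e^(0.0536 × 9/12) = 312.04 × 1.041019 = 324.8396
Value of long forward = (F − K)·e^(−rT) = (324.8396 − 306.97) · e^(−0.0536·9/12)
= 17.8696 × 0.960597 = 17.17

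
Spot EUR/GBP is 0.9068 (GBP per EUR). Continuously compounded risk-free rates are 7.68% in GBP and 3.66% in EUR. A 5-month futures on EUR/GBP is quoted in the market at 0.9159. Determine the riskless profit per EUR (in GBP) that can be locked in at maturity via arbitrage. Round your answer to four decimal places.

Fair futures: F* = S·e^(carry·T), with carry = (r_GBP − r_EUR) = 0.0768 − 0.0366 = 0.0402
F* = 0.9068 · e^(0.0402 × 5/12) = 0.9068 · e^0.016750 = 0.9068 × 1.016891 = 0.9221
Market 0.9159 < fair 0.9221: forward underpriced → reverse cash-and-carry (short spot, go long the forward).
At maturity, profit = |F_mkt − F*| = |0.9159 − 0.9221| = 0.0062 per EUR (in GBP)

0.0062 per EUR (in GBP)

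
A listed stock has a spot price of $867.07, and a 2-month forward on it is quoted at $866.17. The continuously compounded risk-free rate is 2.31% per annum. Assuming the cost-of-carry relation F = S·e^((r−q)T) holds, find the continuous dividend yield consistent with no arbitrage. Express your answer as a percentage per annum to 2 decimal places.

2.93%

From F = S·e^((r−q)T): (r − q) = ln(F/S)/T
ln(866.17/867.07) = ln(0.998962) = -0.001039
(r − q) = -0.001039 / (2/12) = -0.006234
q = r − ln(F/S)/T = 0.0231 + 0.006234 = 0.029334
q = 2.93%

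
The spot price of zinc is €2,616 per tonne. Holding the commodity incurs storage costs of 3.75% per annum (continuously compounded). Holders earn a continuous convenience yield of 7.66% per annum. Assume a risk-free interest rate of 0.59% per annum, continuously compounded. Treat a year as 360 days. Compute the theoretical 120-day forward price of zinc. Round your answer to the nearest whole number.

Net carry = r + u − y = 0.0059 + 0.0375 − 0.0766 = -0.0332
F = S·e^((r+u−y)T) = 2616 · e^(-0.0332 × 120/360) = 2616 · e^-0.011067
= 2616 × 0.988994 = €2,587 per tonne

€2,587 per tonne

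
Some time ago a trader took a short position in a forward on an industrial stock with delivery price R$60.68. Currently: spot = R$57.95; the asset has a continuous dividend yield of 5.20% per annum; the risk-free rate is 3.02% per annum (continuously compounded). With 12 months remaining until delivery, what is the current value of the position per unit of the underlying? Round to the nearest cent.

Current fair forward for the remaining 12 months: F = S·e^((r − q)·T), (r − q) = 0.0302 − 0.0520 = -0.0218
F = 57.95 · e^(-0.0218 × 12/12) = 57.95 × 0.978436 = 56.7004
Value of long forward = (F − K)·e^(−rT) = (56.7004 − 60.68) · e^(−0.0302·12/12)
= -3.9796 × 0.970251 = -3.86
Short position value = −(long value) = R$3.86

R$3.86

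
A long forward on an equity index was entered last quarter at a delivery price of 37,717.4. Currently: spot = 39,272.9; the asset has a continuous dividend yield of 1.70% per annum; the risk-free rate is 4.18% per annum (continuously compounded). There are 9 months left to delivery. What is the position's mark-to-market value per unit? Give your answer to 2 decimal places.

2222.05

Current fair forward for the remaining 9 months: F = S·e^((r − q)·T), (r − q) = 0.0418 − 0.0170 = 0.0248
F = 39272.9 · e^(0.0248 × 9/12) = 39272.9 × 1.01877406 = 40010.2118
Value of long forward = (F − K)·e^(−rT) = (40010.2118 − 37717.4) · e^(−0.0418·9/12)
= 2292.8118 × 0.96913632 = 2222.05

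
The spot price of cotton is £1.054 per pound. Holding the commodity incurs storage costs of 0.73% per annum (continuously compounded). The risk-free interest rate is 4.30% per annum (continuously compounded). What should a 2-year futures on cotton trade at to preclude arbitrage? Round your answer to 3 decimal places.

£1.166 per pound

Net carry = r + u − y = 0.0430 + 0.0073 − 0.0000 = 0.0503
F = S·e^((r+u−y)T) = 1.054 · e^(0.0503 × 2) = 1.054 · e^0.100600
= 1.054 × 1.105834 = £1.166 per pound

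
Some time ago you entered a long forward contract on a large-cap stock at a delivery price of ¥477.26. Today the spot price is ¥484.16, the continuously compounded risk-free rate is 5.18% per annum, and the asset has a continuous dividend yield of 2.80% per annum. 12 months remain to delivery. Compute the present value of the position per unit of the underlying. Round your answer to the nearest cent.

¥17.62

Current fair forward for the remaining 12 months: F = S·e^((r − q)·T), (r − q) = 0.0518 − 0.0280 = 0.0238
F = 484.16 · e^(0.0238 × 12/12) = 484.16 × 1.024085 = 495.8210
Value of long forward = (F − K)·e^(−rT) = (495.8210 − 477.26) · e^(−0.0518·12/12)
= 18.5610 × 0.949519 = 17.62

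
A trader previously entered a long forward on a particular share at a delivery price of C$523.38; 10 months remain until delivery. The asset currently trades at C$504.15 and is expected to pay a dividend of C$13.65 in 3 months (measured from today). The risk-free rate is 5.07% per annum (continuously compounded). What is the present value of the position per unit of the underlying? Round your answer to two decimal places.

PV(remaining dividends) I = 13.65·e^(−0.0507·3/12) = 13.4781
Current forward F = (S − I)·e^(rT) = (504.15 − 13.4781)·e^(0.0507·10/12) = 490.6719 × 1.043155 = 511.8468
Value (long) = (F − K)·e^(−rT) = (511.8468 − 523.38) × 0.958630 = -11.0561
Value = -C$11.06

-C$11.06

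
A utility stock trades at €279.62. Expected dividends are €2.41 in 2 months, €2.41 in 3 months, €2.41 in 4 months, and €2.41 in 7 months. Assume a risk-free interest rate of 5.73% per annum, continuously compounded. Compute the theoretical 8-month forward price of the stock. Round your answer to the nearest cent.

PV(dividends) I = 2.41·e^(−0.0573·2/12) + 2.41·e^(−0.0573·3/12) + 2.41·e^(−0.0573·4/12) + 2.41·e^(−0.0573·7/12)
I = 2.3871 + 2.3757 + 2.3644 + 2.3308 = 9.4580
F = (S − I)·e^(rT) = (279.62 − 9.4580) · e^(0.0573·8/12)
= 270.1620 · e^0.038200 = 270.1620 × 1.038939 = €280.68

€280.68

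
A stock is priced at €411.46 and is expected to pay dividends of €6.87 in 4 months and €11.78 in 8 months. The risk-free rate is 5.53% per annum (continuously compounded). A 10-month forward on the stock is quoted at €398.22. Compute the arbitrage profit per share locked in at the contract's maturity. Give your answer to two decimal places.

PV(dividends) I = 6.87·e^(−0.0553·4/12) + 11.78·e^(−0.0553·8/12) = 18.0981
Fair forward F* = (S − I)·e^(rT) = (411.46 − 18.0981)·e^0.046083 = 393.3619 × 1.047161 = 411.9132
Market €398.22 < fair 411.9132: forward underpriced → reverse cash-and-carry (short the stock, invest proceeds at r, pay the dividends, go long the forward).
Profit at T = |F_mkt − F*| = |398.22 − 411.9132| = €13.69 per share

€13.69 per share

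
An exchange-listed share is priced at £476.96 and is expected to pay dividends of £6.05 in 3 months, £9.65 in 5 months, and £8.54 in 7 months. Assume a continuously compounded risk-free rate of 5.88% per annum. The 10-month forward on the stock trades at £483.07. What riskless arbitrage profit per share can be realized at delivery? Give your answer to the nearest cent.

£6.97 per share

PV(dividends) I = 6.05·e^(−0.0588·3/12) + 9.65·e^(−0.0588·5/12) + 8.54·e^(−0.0588·7/12) = 23.6302
Fair forward F* = (S − I)·e^(rT) = (476.96 − 23.6302)·e^0.049000 = 453.3298 × 1.050220 = 476.0960
Market £483.07 > fair 476.0960: forward overpriced → cash-and-carry (borrow at r, buy the stock and collect the dividends, short the forward).
Profit at T = |F_mkt − F*| = |483.07 − 476.0960| = £6.97 per share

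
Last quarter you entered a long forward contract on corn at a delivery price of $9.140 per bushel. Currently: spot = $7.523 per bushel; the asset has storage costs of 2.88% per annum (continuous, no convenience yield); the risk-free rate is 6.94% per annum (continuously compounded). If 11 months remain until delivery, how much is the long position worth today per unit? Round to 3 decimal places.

Current fair forward for the remaining 11 months: F = S·e^((r + u)·T), (r + u) = 0.0694 + 0.0288 = 0.0982
F = 7.523 · e^(0.0982 × 11/12) = 7.523 × 1.094193 = 8.2316
Value of long forward = (F − K)·e^(−rT) = (8.2316 − 9.140) · e^(−0.0694·11/12)
= -0.9084 × 0.938365 = -0.852

-$0.852 per bushel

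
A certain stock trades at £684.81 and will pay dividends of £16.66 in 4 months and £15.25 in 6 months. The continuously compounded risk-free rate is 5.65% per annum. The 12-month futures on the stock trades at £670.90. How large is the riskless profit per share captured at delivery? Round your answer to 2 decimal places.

£20.73 per share

PV(dividends) I = 16.66·e^(−0.0565·4/12) + 15.25·e^(−0.0565·6/12) = 31.1744
Fair futures F* = (S − I)·e^(rT) = (684.81 − 31.1744)·e^0.056500 = 653.6356 × 1.058127 = 691.6295
Market £670.90 < fair 691.6295: forward underpriced → reverse cash-and-carry (short the stock, invest proceeds at r, pay the dividends, go long the forward).
Profit at T = |F_mkt − F*| = |670.90 − 691.6295| = £20.73 per share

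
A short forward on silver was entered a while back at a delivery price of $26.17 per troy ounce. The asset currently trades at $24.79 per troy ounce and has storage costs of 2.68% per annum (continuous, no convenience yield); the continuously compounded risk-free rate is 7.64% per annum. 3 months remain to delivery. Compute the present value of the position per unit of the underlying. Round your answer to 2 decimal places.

Current fair forward for the remaining 3 months: F = S·e^((r + u)·T), (r + u) = 0.0764 + 0.0268 = 0.1032
F = 24.79 · e^(0.1032 × 3/12) = 24.79 × 1.026136 = 25.4379
Value of long forward = (F − K)·e^(−rT) = (25.4379 − 26.17) · e^(−0.0764·3/12)
= -0.7321 × 0.981081 = -0.72
Short position value = −(long value) = $0.72

$0.72 per troy ounce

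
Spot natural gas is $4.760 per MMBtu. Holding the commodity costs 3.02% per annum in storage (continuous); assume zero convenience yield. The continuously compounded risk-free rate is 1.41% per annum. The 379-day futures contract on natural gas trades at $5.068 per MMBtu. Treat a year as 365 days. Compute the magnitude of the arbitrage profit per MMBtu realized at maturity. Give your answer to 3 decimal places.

$0.084 per MMBtu

Fair futures: F* = S·e^(carry·T), with carry = (r + u) = 0.0141 + 0.0302 = 0.0443
F* = 4.760 · e^(0.0443 × 379/365) = 4.760 · e^0.045999 = 4.760 × 1.047073 = $4.9841
Market $5.068 > fair $4.9841: forward overpriced → cash-and-carry (buy spot, short the forward).
At maturity, profit = |F_mkt − F*| = |5.068 − 4.9841| = $0.084 per MMBtu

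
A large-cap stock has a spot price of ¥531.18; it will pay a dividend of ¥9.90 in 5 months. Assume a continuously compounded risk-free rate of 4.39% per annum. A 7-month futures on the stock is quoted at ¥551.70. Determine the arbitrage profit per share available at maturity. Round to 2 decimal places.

PV(dividends) I = 9.90·e^(−0.0439·5/12) = 9.7206
Fair futures F* = (S − I)·e^(rT) = (531.18 − 9.7206)·e^0.025608 = 521.4594 × 1.025939 = 534.9855
Market ¥551.70 > fair 534.9855: forward overpriced → cash-and-carry (borrow at r, buy the stock and collect the dividends, short the forward).
Profit at T = |F_mkt − F*| = |551.70 − 534.9855| = ¥16.71 per share

¥16.71 per share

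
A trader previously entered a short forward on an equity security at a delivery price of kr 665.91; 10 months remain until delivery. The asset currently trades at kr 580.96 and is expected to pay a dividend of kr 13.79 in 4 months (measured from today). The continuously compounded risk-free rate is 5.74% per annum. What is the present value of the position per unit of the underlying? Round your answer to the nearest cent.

PV(remaining dividends) I = 13.79·e^(−0.0574·4/12) = 13.5287
Current forward F = (S − I)·e^(rT) = (580.96 − 13.5287)·e^(0.0574·10/12) = 567.4313 × 1.048996 = 595.2332
Value (long) = (F − K)·e^(−rT) = (595.2332 − 665.91) × 0.953293 = -67.3757
Short position value = −(long value) = kr 67.38

kr 67.38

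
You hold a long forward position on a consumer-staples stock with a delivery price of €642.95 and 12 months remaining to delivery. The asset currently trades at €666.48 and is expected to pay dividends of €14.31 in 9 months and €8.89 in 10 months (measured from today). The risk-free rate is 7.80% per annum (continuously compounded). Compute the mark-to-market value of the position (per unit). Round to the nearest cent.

€49.95

PV(remaining dividends) I = 14.31·e^(−0.0780·9/12) + 8.89·e^(−0.0780·10/12) = 21.8274
Current forward F = (S − I)·e^(rT) = (666.48 − 21.8274)·e^(0.0780·12/12) = 644.6526 × 1.081123 = 696.9488
Value (long) = (F − K)·e^(−rT) = (696.9488 − 642.95) × 0.924964 = 49.9469
Value = €49.95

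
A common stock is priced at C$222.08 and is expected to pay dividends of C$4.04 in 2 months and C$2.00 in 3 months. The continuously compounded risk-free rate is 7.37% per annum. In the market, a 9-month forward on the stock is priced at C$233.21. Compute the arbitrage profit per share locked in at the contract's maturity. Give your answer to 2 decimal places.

PV(dividends) I = 4.04·e^(−0.0737·2/12) + 2.00·e^(−0.0737·3/12) = 5.9542
Fair forward F* = (S − I)·e^(rT) = (222.08 − 5.9542)·e^0.055275 = 216.1258 × 1.056831 = 228.4084
Market C$233.21 > fair 228.4084: forward overpriced → cash-and-carry (borrow at r, buy the stock and collect the dividends, short the forward).
Profit at T = |F_mkt − F*| = |233.21 − 228.4084| = C$4.80 per share

C$4.80 per share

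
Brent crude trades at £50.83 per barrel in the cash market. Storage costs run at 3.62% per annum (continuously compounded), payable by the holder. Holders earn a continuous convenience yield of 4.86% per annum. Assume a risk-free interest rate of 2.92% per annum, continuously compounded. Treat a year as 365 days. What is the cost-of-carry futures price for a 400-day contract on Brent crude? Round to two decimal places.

£51.77 per barrel

Net carry = r + u − y = 0.0292 + 0.0362 − 0.0486 = 0.0168
F = S·e^((r+u−y)T) = 50.83 · e^(0.0168 × 400/365) = 50.83 · e^0.018411
= 50.83 × 1.018582 = £51.77 per barrel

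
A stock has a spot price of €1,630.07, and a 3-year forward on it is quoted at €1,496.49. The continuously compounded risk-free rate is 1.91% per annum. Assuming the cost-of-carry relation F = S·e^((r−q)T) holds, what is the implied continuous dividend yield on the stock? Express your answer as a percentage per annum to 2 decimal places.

4.76%

From F = S·e^((r−q)T): (r − q) = ln(F/S)/T
ln(1496.49/1630.07) = ln(0.918053) = -0.085500
(r − q) = -0.085500 / (3) = -0.028500
q = r − ln(F/S)/T = 0.0191 + 0.028500 = 0.047600
q = 4.76%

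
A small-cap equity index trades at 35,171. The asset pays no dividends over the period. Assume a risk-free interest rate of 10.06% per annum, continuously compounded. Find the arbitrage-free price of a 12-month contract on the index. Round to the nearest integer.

F = S·e^(rT) = 35171 · e^(0.1006 × 12/12)
= 35171 · e^0.100600 = 35171 × 1.105834
F = 38,893

38,893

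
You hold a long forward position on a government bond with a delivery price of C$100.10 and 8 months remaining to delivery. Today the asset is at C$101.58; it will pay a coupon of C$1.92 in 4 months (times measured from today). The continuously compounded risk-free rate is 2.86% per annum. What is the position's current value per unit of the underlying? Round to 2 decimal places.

PV(remaining coupons) I = 1.92·e^(−0.0286·4/12) = 1.9018
Current forward F = (S − I)·e^(rT) = (101.58 − 1.9018)·e^(0.0286·8/12) = 99.6782 × 1.019250 = 101.5970
Value (long) = (F − K)·e^(−rT) = (101.5970 − 100.10) × 0.981114 = 1.4687
Value = C$1.47

C$1.47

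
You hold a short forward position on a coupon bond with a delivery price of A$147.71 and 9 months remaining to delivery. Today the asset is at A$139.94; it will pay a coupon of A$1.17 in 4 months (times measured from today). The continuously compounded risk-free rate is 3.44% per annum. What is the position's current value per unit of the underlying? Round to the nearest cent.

PV(remaining coupons) I = 1.17·e^(−0.0344·4/12) = 1.1567
Current forward F = (S − I)·e^(rT) = (139.94 − 1.1567)·e^(0.0344·9/12) = 138.7833 × 1.026136 = 142.4105
Value (long) = (F − K)·e^(−rT) = (142.4105 − 147.71) × 0.974530 = -5.1645
Short position value = −(long value) = A$5.16

A$5.16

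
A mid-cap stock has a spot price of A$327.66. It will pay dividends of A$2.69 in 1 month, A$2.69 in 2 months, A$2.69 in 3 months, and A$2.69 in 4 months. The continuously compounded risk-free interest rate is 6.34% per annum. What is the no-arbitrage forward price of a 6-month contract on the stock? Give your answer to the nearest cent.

A$327.25

PV(dividends) I = 2.69·e^(−0.0634·1/12) + 2.69·e^(−0.0634·2/12) + 2.69·e^(−0.0634·3/12) + 2.69·e^(−0.0634·4/12)
I = 2.6758 + 2.6617 + 2.6477 + 2.6337 = 10.6189
F = (S − I)·e^(rT) = (327.66 − 10.6189) · e^(0.0634·6/12)
= 317.0411 · e^0.031700 = 317.0411 × 1.032208 = A$327.25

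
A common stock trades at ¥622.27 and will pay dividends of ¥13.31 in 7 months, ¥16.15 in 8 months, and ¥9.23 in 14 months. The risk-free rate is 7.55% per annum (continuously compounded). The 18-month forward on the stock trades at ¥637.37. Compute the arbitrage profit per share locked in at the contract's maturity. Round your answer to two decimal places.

¥18.59 per share

PV(dividends) I = 13.31·e^(−0.0755·7/12) + 16.15·e^(−0.0755·8/12) + 9.23·e^(−0.0755·14/12) = 36.5455
Fair forward F* = (S − I)·e^(rT) = (622.27 − 36.5455)·e^0.113250 = 585.7245 × 1.119912 = 655.9599
Market ¥637.37 < fair 655.9599: forward underpriced → reverse cash-and-carry (short the stock, invest proceeds at r, pay the dividends, go long the forward).
Profit at T = |F_mkt − F*| = |637.37 − 655.9599| = ¥18.59 per share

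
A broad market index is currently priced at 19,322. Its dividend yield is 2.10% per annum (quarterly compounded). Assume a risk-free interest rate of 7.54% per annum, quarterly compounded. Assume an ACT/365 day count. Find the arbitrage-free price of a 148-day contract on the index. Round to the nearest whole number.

19,748

F = S · (1+r/4)^(4T) / (1+q/4)^(4T)
= 19322 × 1.030752 / 1.008529 = 19322 × 1.022035
F = 19,748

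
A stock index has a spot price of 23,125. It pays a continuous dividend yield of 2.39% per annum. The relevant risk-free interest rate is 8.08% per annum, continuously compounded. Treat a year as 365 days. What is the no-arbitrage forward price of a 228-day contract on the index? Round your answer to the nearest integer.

23,962

F = S·e^((r − q)T) = 23125 · e^((0.0808 − 0.0239) × 228/365)
= 23125 · e^0.035543 = 23125 × 1.036182
F = 23,962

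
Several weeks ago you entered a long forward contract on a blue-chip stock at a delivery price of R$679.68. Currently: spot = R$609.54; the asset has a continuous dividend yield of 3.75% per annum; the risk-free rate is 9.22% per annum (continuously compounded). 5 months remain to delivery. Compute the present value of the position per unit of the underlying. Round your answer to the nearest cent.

Current fair forward for the remaining 5 months: F = S·e^((r − q)·T), (r − q) = 0.0922 − 0.0375 = 0.0547
F = 609.54 · e^(0.0547 × 5/12) = 609.54 × 1.023053 = 623.5917
Value of long forward = (F − K)·e^(−rT) = (623.5917 − 679.68) · e^(−0.0922·5/12)
= -56.0883 × 0.962312 = -53.97

-R$53.97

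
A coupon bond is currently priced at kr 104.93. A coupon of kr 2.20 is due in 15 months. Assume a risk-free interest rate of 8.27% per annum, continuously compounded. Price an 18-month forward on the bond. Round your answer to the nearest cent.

PV(coupons) I = 2.20·e^(−0.0827·15/12)
I = 1.9839
F = (S − I)·e^(rT) = (104.93 − 1.9839) · e^(0.0827·18/12)
= 102.9461 · e^0.124050 = 102.9461 × 1.132072 = kr 116.54

kr 116.54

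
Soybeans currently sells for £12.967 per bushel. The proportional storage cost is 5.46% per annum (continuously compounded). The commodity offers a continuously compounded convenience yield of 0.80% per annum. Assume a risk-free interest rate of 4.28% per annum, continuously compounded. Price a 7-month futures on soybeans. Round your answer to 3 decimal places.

£13.661 per bushel

Net carry = r + u − y = 0.0428 + 0.0546 − 0.0080 = 0.0894
F = S·e^((r+u−y)T) = 12.967 · e^(0.0894 × 7/12) = 12.967 · e^0.052150
= 12.967 × 1.053534 = £13.661 per bushel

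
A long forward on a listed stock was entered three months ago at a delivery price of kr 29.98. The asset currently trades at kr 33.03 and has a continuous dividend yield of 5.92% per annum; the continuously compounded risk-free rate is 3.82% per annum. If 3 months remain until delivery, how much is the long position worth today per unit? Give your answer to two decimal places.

Current fair forward for the remaining 3 months: F = S·e^((r − q)·T), (r − q) = 0.0382 − 0.0592 = -0.0210
F = 33.03 · e^(-0.0210 × 3/12) = 33.03 × 0.994764 = 32.8571
Value of long forward = (F − K)·e^(−rT) = (32.8571 − 29.98) · e^(−0.0382·3/12)
= 2.8771 × 0.990495 = 2.85

kr 2.85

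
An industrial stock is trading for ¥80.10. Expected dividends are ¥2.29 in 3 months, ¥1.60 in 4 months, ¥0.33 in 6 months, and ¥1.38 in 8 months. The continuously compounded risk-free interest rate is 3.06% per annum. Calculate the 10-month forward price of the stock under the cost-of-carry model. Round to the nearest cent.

PV(dividends) I = 2.29·e^(−0.0306·3/12) + 1.60·e^(−0.0306·4/12) + 0.33·e^(−0.0306·6/12) + 1.38·e^(−0.0306·8/12)
I = 2.2725 + 1.5838 + 0.3250 + 1.3521 = 5.5334
F = (S − I)·e^(rT) = (80.10 − 5.5334) · e^(0.0306·10/12)
= 74.5666 · e^0.025500 = 74.5666 × 1.025828 = ¥76.49

¥76.49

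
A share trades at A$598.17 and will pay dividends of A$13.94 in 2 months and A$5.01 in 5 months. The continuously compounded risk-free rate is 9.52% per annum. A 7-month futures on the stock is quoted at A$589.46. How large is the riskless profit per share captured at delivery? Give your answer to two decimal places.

PV(dividends) I = 13.94·e^(−0.0952·2/12) + 5.01·e^(−0.0952·5/12) = 18.5357
Fair futures F* = (S − I)·e^(rT) = (598.17 − 18.5357)·e^0.055533 = 579.6343 × 1.057104 = 612.7337
Market A$589.46 < fair 612.7337: forward underpriced → reverse cash-and-carry (short the stock, invest proceeds at r, pay the dividends, go long the forward).
Profit at T = |F_mkt − F*| = |589.46 − 612.7337| = A$23.27 per share

A$23.27 per share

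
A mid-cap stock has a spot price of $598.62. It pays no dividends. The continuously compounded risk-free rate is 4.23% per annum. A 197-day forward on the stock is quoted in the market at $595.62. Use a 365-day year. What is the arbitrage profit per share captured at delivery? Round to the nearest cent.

$16.82 per share

Fair forward: F* = S·e^(carry·T), with carry = r = 0.0423
F* = 598.62 · e^(0.0423 × 197/365) = 598.62 · e^0.022830 = 598.62 × 1.023093 = $612.4439
Market $595.62 < fair $612.4439: forward underpriced → reverse cash-and-carry (short spot, go long the forward).
At maturity, profit = |F_mkt − F*| = |595.62 − 612.4439| = $16.82 per share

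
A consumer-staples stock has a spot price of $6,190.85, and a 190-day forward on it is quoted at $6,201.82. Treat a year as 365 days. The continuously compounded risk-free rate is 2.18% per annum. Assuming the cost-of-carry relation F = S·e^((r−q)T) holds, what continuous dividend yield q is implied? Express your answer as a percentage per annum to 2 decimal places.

1.84%

From F = S·e^((r−q)T): (r − q) = ln(F/S)/T
ln(6201.82/6190.85) = ln(1.001772) = 0.001770
(r − q) = 0.001770 / (190/365) = 0.003400
q = r − ln(F/S)/T = 0.0218 − 0.003400 = 0.018400
q = 1.84%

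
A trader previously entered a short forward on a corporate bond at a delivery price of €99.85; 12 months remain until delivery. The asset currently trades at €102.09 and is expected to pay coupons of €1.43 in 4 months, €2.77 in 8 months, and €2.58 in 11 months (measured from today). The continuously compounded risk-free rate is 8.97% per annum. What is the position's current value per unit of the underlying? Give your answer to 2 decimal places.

PV(remaining coupons) I = 1.43·e^(−0.0897·4/12) + 2.77·e^(−0.0897·8/12) + 2.58·e^(−0.0897·11/12) = 6.3734
Current forward F = (S − I)·e^(rT) = (102.09 − 6.3734)·e^(0.0897·12/12) = 95.7166 × 1.093846 = 104.6992
Value (long) = (F − K)·e^(−rT) = (104.6992 − 99.85) × 0.914205 = 4.4332
Short position value = −(long value) = -€4.43

-€4.43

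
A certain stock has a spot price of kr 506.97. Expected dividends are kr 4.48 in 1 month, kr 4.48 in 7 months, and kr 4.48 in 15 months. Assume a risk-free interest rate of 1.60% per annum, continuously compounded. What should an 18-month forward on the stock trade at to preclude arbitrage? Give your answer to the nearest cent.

PV(dividends) I = 4.48·e^(−0.0160·1/12) + 4.48·e^(−0.0160·7/12) + 4.48·e^(−0.0160·15/12)
I = 4.4740 + 4.4384 + 4.3913 = 13.3037
F = (S − I)·e^(rT) = (506.97 − 13.3037) · e^(0.0160·18/12)
= 493.6663 · e^0.024000 = 493.6663 × 1.024290 = kr 505.66

kr 505.66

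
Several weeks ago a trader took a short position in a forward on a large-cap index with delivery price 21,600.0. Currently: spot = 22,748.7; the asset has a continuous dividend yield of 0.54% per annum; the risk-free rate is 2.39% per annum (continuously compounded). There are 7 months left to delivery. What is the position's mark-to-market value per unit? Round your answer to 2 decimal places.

Current fair forward for the remaining 7 months: F = S·e^((r − q)·T), (r − q) = 0.0239 − 0.0054 = 0.0185
F = 22748.7 · e^(0.0185 × 7/12) = 22748.7 × 1.01085011 = 22995.5259
Value of long forward = (F − K)·e^(−rT) = (22995.5259 − 21600.0) · e^(−0.0239·7/12)
= 1395.5259 × 0.98615507 = 1376.20
Short position value = −(long value) = -1376.20

-1376.20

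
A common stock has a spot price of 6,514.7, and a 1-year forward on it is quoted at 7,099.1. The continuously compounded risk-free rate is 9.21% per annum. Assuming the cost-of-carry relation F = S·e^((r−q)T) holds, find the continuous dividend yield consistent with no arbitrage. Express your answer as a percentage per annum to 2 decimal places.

From F = S·e^((r−q)T): (r − q) = ln(F/S)/T
ln(7099.1/6514.7) = ln(1.089705) = 0.085907
(r − q) = 0.085907 / (1) = 0.085907
q = r − ln(F/S)/T = 0.0921 − 0.085907 = 0.006193
q = 0.62%

0.62%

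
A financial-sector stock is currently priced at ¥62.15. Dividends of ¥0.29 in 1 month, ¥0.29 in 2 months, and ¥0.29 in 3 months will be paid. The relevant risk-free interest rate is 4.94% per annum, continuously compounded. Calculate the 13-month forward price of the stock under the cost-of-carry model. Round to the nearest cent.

PV(dividends) I = 0.29·e^(−0.0494·1/12) + 0.29·e^(−0.0494·2/12) + 0.29·e^(−0.0494·3/12)
I = 0.2888 + 0.2876 + 0.2864 = 0.8628
F = (S − I)·e^(rT) = (62.15 − 0.8628) · e^(0.0494·13/12)
= 61.2872 · e^0.053517 = 61.2872 × 1.054975 = ¥64.66

¥64.66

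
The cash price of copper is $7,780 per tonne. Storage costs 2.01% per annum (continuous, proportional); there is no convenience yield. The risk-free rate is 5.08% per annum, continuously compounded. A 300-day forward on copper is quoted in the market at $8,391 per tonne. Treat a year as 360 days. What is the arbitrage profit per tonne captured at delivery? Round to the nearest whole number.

Fair forward: F* = S·e^(carry·T), with carry = (r + u) = 0.0508 + 0.0201 = 0.0709
F* = 7780 · e^(0.0709 × 300/360) = 7780 · e^0.059083 = 7780 × 1.060863 = $8253.5141
Market $8391 > fair $8253.5141: forward overpriced → cash-and-carry (buy spot, short the forward).
At maturity, profit = |F_mkt − F*| = |8391 − 8253.5141| = $137 per tonne

$137 per tonne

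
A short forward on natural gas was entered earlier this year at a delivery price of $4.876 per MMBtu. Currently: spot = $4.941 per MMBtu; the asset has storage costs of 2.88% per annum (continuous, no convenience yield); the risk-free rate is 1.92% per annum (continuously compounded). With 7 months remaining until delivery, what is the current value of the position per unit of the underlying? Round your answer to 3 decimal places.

Current fair forward for the remaining 7 months: F = S·e^((r + u)·T), (r + u) = 0.0192 + 0.0288 = 0.0480
F = 4.941 · e^(0.0480 × 7/12) = 4.941 × 1.028396 = 5.0813
Value of long forward = (F − K)·e^(−rT) = (5.0813 − 4.876) · e^(−0.0192·7/12)
= 0.2053 × 0.988862 = 0.203
Short position value = −(long value) = -$0.203

-$0.203 per MMBtu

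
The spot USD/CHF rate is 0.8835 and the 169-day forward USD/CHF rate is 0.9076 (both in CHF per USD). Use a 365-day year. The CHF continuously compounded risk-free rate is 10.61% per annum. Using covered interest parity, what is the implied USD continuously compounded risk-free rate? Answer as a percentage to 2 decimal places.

4.80%

F = S·e^((r_CHF − r_USD)T) ⇒ r_USD = r_CHF − ln(F/S)/T
ln(0.9076/0.8835) = 0.026912; /(169/365) = 0.058124
r_USD = 0.1061 − 0.058124 = 0.047976
r_USD = 4.80%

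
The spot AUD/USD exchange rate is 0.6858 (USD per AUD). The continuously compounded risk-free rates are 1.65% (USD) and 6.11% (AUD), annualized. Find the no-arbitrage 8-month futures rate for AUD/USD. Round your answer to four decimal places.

0.6657

F = S·e^((r_USD − r_AUD)T) = 0.6858 · e^((0.0165 − 0.0611) × 8/12)
= 0.6858 · e^-0.029733 = 0.6858 × 0.970705
F = 0.6657 USD per AUD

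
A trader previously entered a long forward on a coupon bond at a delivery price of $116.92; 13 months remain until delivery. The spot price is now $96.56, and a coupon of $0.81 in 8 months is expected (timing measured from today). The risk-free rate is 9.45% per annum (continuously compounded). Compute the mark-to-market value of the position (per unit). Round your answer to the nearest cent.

-$9.74

PV(remaining coupons) I = 0.81·e^(−0.0945·8/12) = 0.7605
Current forward F = (S − I)·e^(rT) = (96.56 − 0.7605)·e^(0.0945·13/12) = 95.7995 × 1.107799 = 106.1266
Value (long) = (F − K)·e^(−rT) = (106.1266 − 116.92) × 0.902691 = -9.7431
Value = -$9.74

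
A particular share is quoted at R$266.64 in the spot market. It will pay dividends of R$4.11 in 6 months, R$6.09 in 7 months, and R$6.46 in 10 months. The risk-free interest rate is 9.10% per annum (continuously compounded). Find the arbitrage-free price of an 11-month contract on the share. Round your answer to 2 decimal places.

PV(dividends) I = 4.11·e^(−0.0910·6/12) + 6.09·e^(−0.0910·7/12) + 6.46·e^(−0.0910·10/12)
I = 3.9272 + 5.7752 + 5.9882 = 15.6906
F = (S − I)·e^(rT) = (266.64 − 15.6906) · e^(0.0910·11/12)
= 250.9494 · e^0.083417 = 250.9494 × 1.086995 = R$272.78

R$272.78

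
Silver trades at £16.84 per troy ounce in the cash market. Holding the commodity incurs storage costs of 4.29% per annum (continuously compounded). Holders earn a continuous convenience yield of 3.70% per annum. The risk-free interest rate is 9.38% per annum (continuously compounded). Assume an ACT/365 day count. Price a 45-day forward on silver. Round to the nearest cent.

£17.05 per troy ounce

Net carry = r + u − y = 0.0938 + 0.0429 − 0.0370 = 0.0997
F = S·e^((r+u−y)T) = 16.84 · e^(0.0997 × 45/365) = 16.84 · e^0.012292
= 16.84 × 1.012368 = £17.05 per troy ounce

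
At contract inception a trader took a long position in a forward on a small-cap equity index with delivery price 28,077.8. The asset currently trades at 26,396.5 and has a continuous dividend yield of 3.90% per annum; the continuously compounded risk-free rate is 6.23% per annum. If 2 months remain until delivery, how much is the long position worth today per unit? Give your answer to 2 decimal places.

Current fair forward for the remaining 2 months: F = S·e^((r − q)·T), (r − q) = 0.0623 − 0.0390 = 0.0233
F = 26396.5 · e^(0.0233 × 2/12) = 26396.5 × 1.00389088 = 26499.2056
Value of long forward = (F − K)·e^(−rT) = (26499.2056 − 28077.8) · e^(−0.0623·2/12)
= -1578.5944 × 0.98967039 = -1562.29

-1562.29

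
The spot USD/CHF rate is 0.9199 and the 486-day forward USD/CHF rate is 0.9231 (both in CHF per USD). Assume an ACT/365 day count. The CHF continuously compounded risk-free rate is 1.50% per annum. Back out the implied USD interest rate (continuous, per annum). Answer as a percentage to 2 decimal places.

1.24%

F = S·e^((r_CHF − r_USD)T) ⇒ r_USD = r_CHF − ln(F/S)/T
ln(0.9231/0.9199) = 0.003473; /(486/365) = 0.002608
r_USD = 0.0150 − 0.002608 = 0.012392
r_USD = 1.24%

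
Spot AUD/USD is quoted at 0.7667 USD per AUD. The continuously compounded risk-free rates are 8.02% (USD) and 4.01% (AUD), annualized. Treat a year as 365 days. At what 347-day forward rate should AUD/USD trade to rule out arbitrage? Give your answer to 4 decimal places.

0.7965

F = S·e^((r_USD − r_AUD)T) = 0.7667 · e^((0.0802 − 0.0401) × 347/365)
= 0.7667 · e^0.038122 = 0.7667 × 1.038858
F = 0.7965 USD per AUD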